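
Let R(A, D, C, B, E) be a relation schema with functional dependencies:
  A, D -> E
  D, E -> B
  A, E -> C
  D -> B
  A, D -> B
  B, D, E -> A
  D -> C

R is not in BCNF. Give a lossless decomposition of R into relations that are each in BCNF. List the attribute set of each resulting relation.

{A, C, E}; {A, D, E}; {B, D}

Candidate keys of the original relation: {A, D}, {D, E}.
In {A, B, C, D, E}, {A, E} is not a superkey ({A, E}⁺ restricted to this set is {A, C, E}), so split on A, E -> C into {A, C, E} and {A, B, D, E}.
{A, C, E}: every determinant is a superkey — BCNF.
In {A, B, D, E}, {D} is not a superkey ({D}⁺ restricted to this set is {B, D}), so split on D -> B into {B, D} and {A, D, E}.
{B, D}: every determinant is a superkey — BCNF.
{A, D, E}: every determinant is a superkey — BCNF.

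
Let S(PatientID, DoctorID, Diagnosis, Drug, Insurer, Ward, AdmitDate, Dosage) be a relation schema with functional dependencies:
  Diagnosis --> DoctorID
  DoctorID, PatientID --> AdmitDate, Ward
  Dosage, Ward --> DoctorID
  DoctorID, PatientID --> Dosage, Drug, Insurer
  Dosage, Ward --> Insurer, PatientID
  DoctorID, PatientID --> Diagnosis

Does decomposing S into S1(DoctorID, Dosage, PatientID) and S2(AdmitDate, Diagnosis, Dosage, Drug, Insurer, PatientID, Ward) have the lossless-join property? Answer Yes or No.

Common attributes: {Dosage, PatientID}; their closure is {Dosage, PatientID}.
S1 ⊄ {Dosage, PatientID} and S2 ⊄ {Dosage, PatientID}, so the split is lossy.

No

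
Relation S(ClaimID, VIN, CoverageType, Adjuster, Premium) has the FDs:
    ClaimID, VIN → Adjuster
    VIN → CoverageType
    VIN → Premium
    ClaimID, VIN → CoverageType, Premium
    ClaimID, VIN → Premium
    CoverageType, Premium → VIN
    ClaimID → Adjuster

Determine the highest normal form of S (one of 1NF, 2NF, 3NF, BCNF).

1NF

Candidate keys: {ClaimID, CoverageType, Premium}, {ClaimID, VIN}. Prime attributes: {ClaimID, CoverageType, Premium, VIN}.
VIN → CoverageType breaks BCNF: {VIN}⁺ = {CoverageType, Premium, VIN}, so {VIN} is not a superkey.
ClaimID → Adjuster determines the non-prime attribute {Adjuster} from a non-superkey — 3NF is violated.
Since {ClaimID} ⊂ {ClaimID, VIN} and {ClaimID}⁺ ⊇ {Adjuster} with {Adjuster} non-prime, there is a partial dependency; 2NF fails.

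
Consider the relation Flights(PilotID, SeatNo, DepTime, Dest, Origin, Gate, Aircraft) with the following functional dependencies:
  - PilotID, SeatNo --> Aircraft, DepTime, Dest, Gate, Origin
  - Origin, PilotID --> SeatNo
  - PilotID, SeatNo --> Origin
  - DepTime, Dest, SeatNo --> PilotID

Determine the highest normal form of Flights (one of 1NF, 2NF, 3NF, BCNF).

BCNF

Candidate keys: {DepTime, Dest, SeatNo}, {Origin, PilotID}, {PilotID, SeatNo}. Prime attributes: {DepTime, Dest, Origin, PilotID, SeatNo}.
The left-hand side of every FD is a superkey, so BCNF is satisfied.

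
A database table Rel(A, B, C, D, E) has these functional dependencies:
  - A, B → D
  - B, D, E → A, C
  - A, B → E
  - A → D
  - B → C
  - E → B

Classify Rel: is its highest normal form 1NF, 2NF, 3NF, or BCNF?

1NF

Candidate keys: {A, B}, {A, E}, {D, E}. Prime attributes: {A, B, D, E}.
A → D: {A}⁺ = {A, D}, which is not all of the attributes, so the left side is not a superkey — BCNF is violated.
B → C has non-prime {C} on the right and a non-superkey on the left, so 3NF fails.
Since {B} ⊂ {A, B} and {B}⁺ ⊇ {C} with {C} non-prime, there is a partial dependency; 2NF fails.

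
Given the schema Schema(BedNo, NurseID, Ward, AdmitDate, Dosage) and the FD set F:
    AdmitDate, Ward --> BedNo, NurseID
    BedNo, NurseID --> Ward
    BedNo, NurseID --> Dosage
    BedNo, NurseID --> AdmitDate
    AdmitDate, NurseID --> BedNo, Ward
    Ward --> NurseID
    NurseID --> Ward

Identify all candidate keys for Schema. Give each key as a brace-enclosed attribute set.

{AdmitDate, NurseID}⁺ = {AdmitDate, BedNo, Dosage, NurseID, Ward}, which is every attribute, so {AdmitDate, NurseID} is a candidate key.
{AdmitDate, Ward}⁺ = {AdmitDate, BedNo, Dosage, NurseID, Ward}, which is every attribute, so {AdmitDate, Ward} is a candidate key.
{BedNo, NurseID}⁺ = {AdmitDate, BedNo, Dosage, NurseID, Ward}, which is every attribute, so {BedNo, NurseID} is a candidate key.
{BedNo, Ward}⁺ = {AdmitDate, BedNo, Dosage, NurseID, Ward}, which is every attribute, so {BedNo, Ward} is a candidate key.
No proper subset of any of these is a key, and no other minimal superkey exists.

{AdmitDate, NurseID}, {AdmitDate, Ward}, {BedNo, NurseID}, {BedNo, Ward}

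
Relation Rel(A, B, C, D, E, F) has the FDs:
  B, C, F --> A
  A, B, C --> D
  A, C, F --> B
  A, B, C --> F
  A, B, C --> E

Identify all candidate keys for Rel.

No FD produces {C}, so it must be in every candidate key.
Closure of {A, B, C} is {A, B, C, D, E, F}, the whole schema; {A, B, C} is a candidate key.
Closure of {A, C, F} is {A, B, C, D, E, F}, the whole schema; {A, C, F} is a candidate key.
Closure of {B, C, F} is {A, B, C, D, E, F}, the whole schema; {B, C, F} is a candidate key.
Any other superkey properly contains one of these, so there are no further candidate keys.

{A, B, C}, {A, C, F}, {B, C, F}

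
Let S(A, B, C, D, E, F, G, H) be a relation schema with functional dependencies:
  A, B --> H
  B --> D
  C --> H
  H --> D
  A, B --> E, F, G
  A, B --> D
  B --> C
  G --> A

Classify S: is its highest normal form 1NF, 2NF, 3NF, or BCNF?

Candidate keys: {A, B}, {B, G}. Prime attributes: {A, B, G}.
B --> D breaks BCNF: {B}⁺ = {B, C, D, H}, so {B} is not a superkey.
B --> D determines the non-prime attribute {D} from a non-superkey — 3NF is violated.
Since {B} ⊂ {A, B} and {B}⁺ ⊇ {C, D, H} with {C, D, H} non-prime, there is a partial dependency; 2NF fails.

1NF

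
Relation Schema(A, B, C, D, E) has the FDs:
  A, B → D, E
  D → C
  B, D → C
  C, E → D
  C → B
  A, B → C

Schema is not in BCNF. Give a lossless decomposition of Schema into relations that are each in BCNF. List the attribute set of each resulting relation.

{A, D, E}; {B, C}; {C, D}

Candidate keys of the original relation: {A, B}, {A, C}, {A, D}.
{A, B, C, D, E}: {D} determines {B, C, D} here but is not a superkey — split on D → B, C, giving {B, C, D} and {A, D, E}.
{B, C, D}: {C} determines {B, C} here but is not a superkey — split on C → B, giving {B, C} and {C, D}.
{B, C} has no BCNF violation.
{C, D} has no BCNF violation.
{A, D, E} has no BCNF violation.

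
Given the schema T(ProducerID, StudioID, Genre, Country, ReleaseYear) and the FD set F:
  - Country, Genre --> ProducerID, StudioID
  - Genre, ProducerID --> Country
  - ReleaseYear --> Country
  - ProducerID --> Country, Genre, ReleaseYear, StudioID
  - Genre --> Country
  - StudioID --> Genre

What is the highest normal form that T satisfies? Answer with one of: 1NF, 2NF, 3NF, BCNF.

Candidate keys: {Genre}, {ProducerID}, {StudioID}. Prime attributes: {Genre, ProducerID, StudioID}.
For ReleaseYear --> Country we have {ReleaseYear}⁺ = {Country, ReleaseYear}; {ReleaseYear} is not a superkey, so BCNF fails.
Because {Country} is non-prime and the left side of ReleaseYear --> Country is not a superkey, the relation is not in 3NF.
Every candidate key is a single attribute, so no partial dependency is possible; 2NF holds.

2NF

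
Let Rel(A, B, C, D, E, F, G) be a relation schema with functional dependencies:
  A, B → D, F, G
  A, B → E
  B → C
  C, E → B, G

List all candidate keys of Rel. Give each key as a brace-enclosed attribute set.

{A, B}, {A, C, E}

No FD produces {A}, so it must be in every candidate key.
{A, B}⁺ = {A, B, C, D, E, F, G} — all of the relation — so {A, B} is a candidate key.
{A, C, E}⁺ = {A, B, C, D, E, F, G} — all of the relation — so {A, C, E} is a candidate key.
No proper subset of any of these is a key, and no other minimal superkey exists.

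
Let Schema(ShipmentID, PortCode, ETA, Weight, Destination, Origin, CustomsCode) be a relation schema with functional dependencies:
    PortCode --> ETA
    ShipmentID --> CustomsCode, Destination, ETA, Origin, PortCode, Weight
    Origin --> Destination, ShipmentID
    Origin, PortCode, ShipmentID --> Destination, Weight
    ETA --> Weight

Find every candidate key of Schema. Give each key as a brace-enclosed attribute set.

{Origin}⁺ = {CustomsCode, Destination, ETA, Origin, PortCode, ShipmentID, Weight} — all of the relation — so {Origin} is a candidate key.
{ShipmentID}⁺ = {CustomsCode, Destination, ETA, Origin, PortCode, ShipmentID, Weight} — all of the relation — so {ShipmentID} is a candidate key.
These are minimal and exhaustive — every other superkey contains one of them.

{Origin}, {ShipmentID}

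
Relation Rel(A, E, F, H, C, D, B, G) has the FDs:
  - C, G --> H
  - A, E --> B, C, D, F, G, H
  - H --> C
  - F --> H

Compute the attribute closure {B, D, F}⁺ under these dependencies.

Start with {B, D, F}.
F --> H applies; add {H} → now {B, D, F, H}.
H --> C applies; add {C} → now {B, C, D, F, H}.
No further FD applies.

{B, C, D, F, H}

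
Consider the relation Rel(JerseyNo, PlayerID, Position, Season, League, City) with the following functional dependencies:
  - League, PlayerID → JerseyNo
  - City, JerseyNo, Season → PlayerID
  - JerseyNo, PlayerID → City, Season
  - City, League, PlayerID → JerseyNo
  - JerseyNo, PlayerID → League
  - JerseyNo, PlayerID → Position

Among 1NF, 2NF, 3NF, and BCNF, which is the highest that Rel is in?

Candidate keys: {City, JerseyNo, Season}, {JerseyNo, PlayerID}, {League, PlayerID}. Prime attributes: {City, JerseyNo, League, PlayerID, Season}.
The left-hand side of every FD is a superkey, so BCNF is satisfied.

BCNF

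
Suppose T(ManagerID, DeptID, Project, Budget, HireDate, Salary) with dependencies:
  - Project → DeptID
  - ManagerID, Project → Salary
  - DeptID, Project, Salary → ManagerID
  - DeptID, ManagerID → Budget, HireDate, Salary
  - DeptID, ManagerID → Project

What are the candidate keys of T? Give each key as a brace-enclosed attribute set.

{DeptID, ManagerID}, {ManagerID, Project}, {Project, Salary}

{DeptID, ManagerID} is a candidate key since {DeptID, ManagerID}⁺ = {Budget, DeptID, HireDate, ManagerID, Project, Salary} covers every attribute.
{ManagerID, Project} is a candidate key since {ManagerID, Project}⁺ = {Budget, DeptID, HireDate, ManagerID, Project, Salary} covers every attribute.
{Project, Salary} is a candidate key since {Project, Salary}⁺ = {Budget, DeptID, HireDate, ManagerID, Project, Salary} covers every attribute.
No proper subset of any of these is a key, and no other minimal superkey exists.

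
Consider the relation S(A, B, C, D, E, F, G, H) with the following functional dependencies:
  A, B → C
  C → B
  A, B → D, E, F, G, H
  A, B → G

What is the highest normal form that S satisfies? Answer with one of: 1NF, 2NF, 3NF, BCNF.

Candidate keys: {A, B}, {A, C}. Prime attributes: {A, B, C}.
For C → B we have {C}⁺ = {B, C}; {C} is not a superkey, so BCNF fails.
Its right-hand attributes {B} are all prime, as are those of every other non-superkey FD — the relation is in 3NF.

3NF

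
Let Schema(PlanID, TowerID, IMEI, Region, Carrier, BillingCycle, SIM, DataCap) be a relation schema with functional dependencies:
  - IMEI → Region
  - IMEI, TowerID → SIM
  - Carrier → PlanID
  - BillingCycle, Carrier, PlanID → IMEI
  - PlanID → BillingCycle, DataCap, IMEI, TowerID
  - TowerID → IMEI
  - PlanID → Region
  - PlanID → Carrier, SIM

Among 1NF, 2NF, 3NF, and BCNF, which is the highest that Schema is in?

2NF

Candidate keys: {Carrier}, {PlanID}. Prime attributes: {Carrier, PlanID}.
For IMEI → Region we have {IMEI}⁺ = {IMEI, Region}; {IMEI} is not a superkey, so BCNF fails.
IMEI → Region determines the non-prime attribute {Region} from a non-superkey — 3NF is violated.
Every candidate key is a single attribute, so no partial dependency is possible; 2NF holds.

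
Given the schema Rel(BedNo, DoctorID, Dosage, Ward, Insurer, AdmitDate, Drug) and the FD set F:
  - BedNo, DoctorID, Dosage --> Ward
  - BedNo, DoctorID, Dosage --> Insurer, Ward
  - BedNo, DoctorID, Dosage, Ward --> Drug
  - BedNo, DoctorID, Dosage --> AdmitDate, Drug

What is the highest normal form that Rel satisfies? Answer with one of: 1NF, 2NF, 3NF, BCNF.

BCNF

Candidate key: {BedNo, DoctorID, Dosage}. Prime attributes: {BedNo, DoctorID, Dosage}.
Every FD has a superkey on the left, so the relation is in BCNF.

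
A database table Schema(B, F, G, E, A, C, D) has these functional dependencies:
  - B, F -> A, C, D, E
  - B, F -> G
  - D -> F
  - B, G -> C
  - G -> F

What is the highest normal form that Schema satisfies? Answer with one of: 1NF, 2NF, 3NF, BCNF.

Candidate keys: {B, D}, {B, F}, {B, G}. Prime attributes: {B, D, F, G}.
D -> F breaks BCNF: {D}⁺ = {D, F}, so {D} is not a superkey.
Its right-hand attributes {F} are all prime, as are those of every other non-superkey FD — the relation is in 3NF.

3NF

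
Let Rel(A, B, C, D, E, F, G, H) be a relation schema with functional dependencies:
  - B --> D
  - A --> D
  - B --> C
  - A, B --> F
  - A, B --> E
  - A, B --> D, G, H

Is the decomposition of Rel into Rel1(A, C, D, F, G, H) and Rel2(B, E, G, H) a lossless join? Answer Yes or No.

Rel1 ∩ Rel2 = {G, H}; its closure under F is {G, H}.
Neither Rel1 nor Rel2 is contained in that closure, so the decomposition is lossy.

No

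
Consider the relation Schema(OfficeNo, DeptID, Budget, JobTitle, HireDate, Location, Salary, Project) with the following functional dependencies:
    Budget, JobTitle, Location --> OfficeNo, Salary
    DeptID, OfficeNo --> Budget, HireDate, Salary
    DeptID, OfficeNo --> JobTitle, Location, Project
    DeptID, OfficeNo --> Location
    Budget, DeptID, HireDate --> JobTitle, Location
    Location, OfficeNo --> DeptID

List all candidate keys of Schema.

{Budget, DeptID, HireDate}, {Budget, JobTitle, Location}, {DeptID, OfficeNo}, {Location, OfficeNo}

{DeptID, OfficeNo}⁺ = {Budget, DeptID, HireDate, JobTitle, Location, OfficeNo, Project, Salary}, which is every attribute, so {DeptID, OfficeNo} is a candidate key.
{Location, OfficeNo}⁺ = {Budget, DeptID, HireDate, JobTitle, Location, OfficeNo, Project, Salary}, which is every attribute, so {Location, OfficeNo} is a candidate key.
{Budget, DeptID, HireDate}⁺ = {Budget, DeptID, HireDate, JobTitle, Location, OfficeNo, Project, Salary}, which is every attribute, so {Budget, DeptID, HireDate} is a candidate key.
{Budget, JobTitle, Location}⁺ = {Budget, DeptID, HireDate, JobTitle, Location, OfficeNo, Project, Salary}, which is every attribute, so {Budget, JobTitle, Location} is a candidate key.
Any other superkey properly contains one of these, so there are no further candidate keys.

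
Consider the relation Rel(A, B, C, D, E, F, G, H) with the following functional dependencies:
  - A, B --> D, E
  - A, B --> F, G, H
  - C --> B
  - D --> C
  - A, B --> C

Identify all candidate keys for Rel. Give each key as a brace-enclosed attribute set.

{A, B}, {A, C}, {A, D}

No FD produces {A}, so it must be in every candidate key.
{A, B}⁺ = {A, B, C, D, E, F, G, H} — all of the relation — so {A, B} is a candidate key.
{A, C}⁺ = {A, B, C, D, E, F, G, H} — all of the relation — so {A, C} is a candidate key.
{A, D}⁺ = {A, B, C, D, E, F, G, H} — all of the relation — so {A, D} is a candidate key.
These are minimal and exhaustive — every other superkey contains one of them.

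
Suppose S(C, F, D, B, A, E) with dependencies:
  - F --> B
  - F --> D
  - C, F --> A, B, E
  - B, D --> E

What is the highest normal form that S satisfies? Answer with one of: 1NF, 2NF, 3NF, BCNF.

1NF

Candidate key: {C, F}. Prime attributes: {C, F}.
F --> B: {F}⁺ = {B, D, E, F}, which is not all of the attributes, so the left side is not a superkey — BCNF is violated.
Because {B} is non-prime and the left side of F --> B is not a superkey, the relation is not in 3NF.
Since {F} ⊂ {C, F} and {F}⁺ ⊇ {B, D, E} with {B, D, E} non-prime, there is a partial dependency; 2NF fails.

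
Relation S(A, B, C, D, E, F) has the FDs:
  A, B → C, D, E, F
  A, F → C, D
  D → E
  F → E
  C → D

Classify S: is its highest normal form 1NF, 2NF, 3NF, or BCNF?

Candidate key: {A, B}. Prime attributes: {A, B}.
A, F → C, D: {A, F}⁺ = {A, C, D, E, F}, which is not all of the attributes, so the left side is not a superkey — BCNF is violated.
Because {C, D} are non-prime and the left side of A, F → C, D is not a superkey, the relation is not in 3NF.
Checking every proper subset of each key, none determines a non-prime attribute — 2NF is satisfied.

2NF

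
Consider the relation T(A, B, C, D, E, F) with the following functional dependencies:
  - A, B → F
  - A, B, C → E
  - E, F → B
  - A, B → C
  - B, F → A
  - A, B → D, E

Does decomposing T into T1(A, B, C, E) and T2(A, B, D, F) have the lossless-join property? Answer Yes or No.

The shared attributes are {A, B} and {A, B}⁺ = {A, B, C, D, E, F}.
T1 is contained in that closure, so T1 ∩ T2 → T1 holds and the join is lossless.

Yes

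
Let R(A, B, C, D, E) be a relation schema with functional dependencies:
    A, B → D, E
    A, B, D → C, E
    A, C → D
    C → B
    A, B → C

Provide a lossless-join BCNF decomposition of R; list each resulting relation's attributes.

{A, C, D, E}; {B, C}

Candidate keys of the original relation: {A, B}, {A, C}.
In {A, B, C, D, E}, {C} is not a superkey ({C}⁺ restricted to this set is {B, C}), so split on C → B into {B, C} and {A, C, D, E}.
{B, C} has no BCNF violation.
{A, C, D, E} has no BCNF violation.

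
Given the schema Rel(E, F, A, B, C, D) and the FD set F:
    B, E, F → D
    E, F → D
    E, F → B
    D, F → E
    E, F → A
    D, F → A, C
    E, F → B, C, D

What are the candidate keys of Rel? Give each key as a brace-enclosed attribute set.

{D, F}, {E, F}

Attributes never on any right-hand side: {F} — every candidate key must contain it.
{D, F} is a candidate key since {D, F}⁺ = {A, B, C, D, E, F} covers every attribute.
{E, F} is a candidate key since {E, F}⁺ = {A, B, C, D, E, F} covers every attribute.
Any other superkey properly contains one of these, so there are no further candidate keys.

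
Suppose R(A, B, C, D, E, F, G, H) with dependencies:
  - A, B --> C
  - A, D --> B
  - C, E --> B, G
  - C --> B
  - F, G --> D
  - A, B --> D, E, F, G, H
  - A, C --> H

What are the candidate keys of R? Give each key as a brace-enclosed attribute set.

{A} never appears on the right of any FD, so every key must include it.
{A, B}⁺ = {A, B, C, D, E, F, G, H}, which is every attribute, so {A, B} is a candidate key.
{A, C}⁺ = {A, B, C, D, E, F, G, H}, which is every attribute, so {A, C} is a candidate key.
{A, D}⁺ = {A, B, C, D, E, F, G, H}, which is every attribute, so {A, D} is a candidate key.
{A, F, G}⁺ = {A, B, C, D, E, F, G, H}, which is every attribute, so {A, F, G} is a candidate key.
Any other superkey properly contains one of these, so there are no further candidate keys.

{A, B}, {A, C}, {A, D}, {A, F, G}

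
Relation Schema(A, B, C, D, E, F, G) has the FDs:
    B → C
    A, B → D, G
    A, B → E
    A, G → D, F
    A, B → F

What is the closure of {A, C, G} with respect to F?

{A, C, D, F, G}

Start with {A, C, G}.
A, G → D, F applies; add {D, F} → now {A, C, D, F, G}.
No further FD applies.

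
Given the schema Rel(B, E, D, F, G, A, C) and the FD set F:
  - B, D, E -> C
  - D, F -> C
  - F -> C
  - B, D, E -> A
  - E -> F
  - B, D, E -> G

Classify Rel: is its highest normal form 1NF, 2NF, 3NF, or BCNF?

Candidate key: {B, D, E}. Prime attributes: {B, D, E}.
D, F -> C breaks BCNF: {D, F}⁺ = {C, D, F}, so {D, F} is not a superkey.
D, F -> C determines the non-prime attribute {C} from a non-superkey — 3NF is violated.
{E} is a proper subset of the key {B, D, E}, and {E}⁺ contains the non-prime attributes {C, F} — a partial dependency, so 2NF is violated.

1NF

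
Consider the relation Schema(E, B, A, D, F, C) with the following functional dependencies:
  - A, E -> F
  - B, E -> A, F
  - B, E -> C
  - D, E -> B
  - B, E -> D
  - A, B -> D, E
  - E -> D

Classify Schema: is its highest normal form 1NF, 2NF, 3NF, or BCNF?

Candidate keys: {A, B}, {E}. Prime attributes: {A, B, E}.
Each dependency's left side is a superkey — BCNF holds.

BCNF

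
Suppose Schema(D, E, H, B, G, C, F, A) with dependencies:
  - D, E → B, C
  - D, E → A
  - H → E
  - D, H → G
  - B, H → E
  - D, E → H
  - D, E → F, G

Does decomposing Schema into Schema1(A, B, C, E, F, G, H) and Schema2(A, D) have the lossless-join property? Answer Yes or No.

Common attributes: {A}; their closure is {A}.
Neither Schema1 nor Schema2 is contained in that closure, so the decomposition is lossy.

No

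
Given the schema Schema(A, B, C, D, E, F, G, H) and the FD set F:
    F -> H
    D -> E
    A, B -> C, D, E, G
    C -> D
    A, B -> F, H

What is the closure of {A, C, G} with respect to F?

Start with {A, C, G}.
C -> D applies; add {D} → now {A, C, D, G}.
D -> E applies; add {E} → now {A, C, D, E, G}.
No further FD applies.

{A, C, D, E, G}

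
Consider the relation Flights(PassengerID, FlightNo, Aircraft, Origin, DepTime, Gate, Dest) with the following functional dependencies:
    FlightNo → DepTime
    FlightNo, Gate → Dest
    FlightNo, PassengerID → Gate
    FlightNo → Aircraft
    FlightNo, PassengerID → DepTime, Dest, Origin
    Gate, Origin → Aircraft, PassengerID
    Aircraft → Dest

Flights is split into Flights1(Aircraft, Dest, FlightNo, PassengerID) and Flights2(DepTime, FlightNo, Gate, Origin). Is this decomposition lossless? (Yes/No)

Flights1 ∩ Flights2 = {FlightNo}; its closure under F is {Aircraft, DepTime, Dest, FlightNo}.
The closure covers neither Flights1 nor Flights2 entirely; the join is not lossless.

No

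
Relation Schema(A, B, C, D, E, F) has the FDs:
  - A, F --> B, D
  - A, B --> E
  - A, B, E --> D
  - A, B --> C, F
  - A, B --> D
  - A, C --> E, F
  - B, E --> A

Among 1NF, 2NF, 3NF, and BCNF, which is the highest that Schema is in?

BCNF

Candidate keys: {A, B}, {A, C}, {A, F}, {B, E}. Prime attributes: {A, B, C, E, F}.
Each dependency's left side is a superkey — BCNF holds.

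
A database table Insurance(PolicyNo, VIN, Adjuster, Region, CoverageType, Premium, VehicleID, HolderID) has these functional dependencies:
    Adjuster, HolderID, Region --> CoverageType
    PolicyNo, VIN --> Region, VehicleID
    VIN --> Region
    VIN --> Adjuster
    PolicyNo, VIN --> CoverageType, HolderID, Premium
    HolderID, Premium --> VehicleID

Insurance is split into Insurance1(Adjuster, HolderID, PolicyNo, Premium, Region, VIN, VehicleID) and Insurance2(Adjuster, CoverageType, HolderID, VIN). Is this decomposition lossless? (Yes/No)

Yes

Common attributes: {Adjuster, HolderID, VIN}; their closure is {Adjuster, CoverageType, HolderID, Region, VIN}.
This includes all of Insurance2, so the common attributes are a superkey of Insurance2 — the join is lossless.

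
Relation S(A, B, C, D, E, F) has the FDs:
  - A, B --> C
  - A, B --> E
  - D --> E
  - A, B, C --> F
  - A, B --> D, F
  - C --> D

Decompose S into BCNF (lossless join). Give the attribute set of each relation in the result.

{A, B, C, F}; {C, D}; {D, E}

Candidate key of the original relation: {A, B}.
Within {A, B, C, D, E, F}: {D}⁺ ∩ {A, B, C, D, E, F} = {D, E}, not the whole set, so D --> E violates BCNF; decompose into {D, E} and {A, B, C, D, F}.
{D, E}: every determinant is a superkey — BCNF.
Within {A, B, C, D, F}: {C}⁺ ∩ {A, B, C, D, F} = {C, D}, not the whole set, so C --> D violates BCNF; decompose into {C, D} and {A, B, C, F}.
{C, D}: every determinant is a superkey — BCNF.
{A, B, C, F}: every determinant is a superkey — BCNF.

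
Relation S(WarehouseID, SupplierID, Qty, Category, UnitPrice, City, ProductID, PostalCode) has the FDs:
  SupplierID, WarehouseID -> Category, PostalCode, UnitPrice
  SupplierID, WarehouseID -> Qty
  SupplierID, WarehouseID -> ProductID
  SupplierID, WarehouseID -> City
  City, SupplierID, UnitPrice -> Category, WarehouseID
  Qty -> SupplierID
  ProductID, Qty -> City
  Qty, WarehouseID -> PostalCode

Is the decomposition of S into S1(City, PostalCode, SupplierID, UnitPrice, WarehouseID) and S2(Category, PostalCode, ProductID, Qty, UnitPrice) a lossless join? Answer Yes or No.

No

S1 ∩ S2 = {PostalCode, UnitPrice}; its closure under F is {PostalCode, UnitPrice}.
S1 ⊄ {PostalCode, UnitPrice} and S2 ⊄ {PostalCode, UnitPrice}, so the split is lossy.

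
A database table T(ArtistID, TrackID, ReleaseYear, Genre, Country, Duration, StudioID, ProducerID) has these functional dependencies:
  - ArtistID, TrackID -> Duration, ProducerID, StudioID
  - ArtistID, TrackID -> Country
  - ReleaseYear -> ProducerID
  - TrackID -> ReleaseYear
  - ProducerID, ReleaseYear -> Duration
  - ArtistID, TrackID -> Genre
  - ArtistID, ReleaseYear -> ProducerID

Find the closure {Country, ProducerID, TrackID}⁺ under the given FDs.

Start with {Country, ProducerID, TrackID}.
TrackID -> ReleaseYear applies; add {ReleaseYear} → now {Country, ProducerID, ReleaseYear, TrackID}.
ProducerID, ReleaseYear -> Duration applies; add {Duration} → now {Country, Duration, ProducerID, ReleaseYear, TrackID}.
No further FD applies.

{Country, Duration, ProducerID, ReleaseYear, TrackID}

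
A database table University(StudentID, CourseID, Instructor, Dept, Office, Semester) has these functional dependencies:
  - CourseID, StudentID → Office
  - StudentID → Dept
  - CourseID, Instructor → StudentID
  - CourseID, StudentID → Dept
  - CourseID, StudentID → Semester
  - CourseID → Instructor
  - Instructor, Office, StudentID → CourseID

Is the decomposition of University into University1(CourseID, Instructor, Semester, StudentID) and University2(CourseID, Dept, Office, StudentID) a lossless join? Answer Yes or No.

Common attributes: {CourseID, StudentID}; their closure is {CourseID, Dept, Instructor, Office, Semester, StudentID}.
This includes all of University1, so the common attributes are a superkey of University1 — the join is lossless.

Yes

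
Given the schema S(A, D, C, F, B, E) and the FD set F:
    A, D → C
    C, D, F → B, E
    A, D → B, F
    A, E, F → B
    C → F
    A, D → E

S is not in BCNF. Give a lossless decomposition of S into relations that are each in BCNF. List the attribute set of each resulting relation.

{A, C, D}; {B, C, D, E}; {C, F}

Candidate key of the original relation: {A, D}.
Within {A, B, C, D, E, F}: {C, D, F}⁺ ∩ {A, B, C, D, E, F} = {B, C, D, E, F}, not the whole set, so C, D, F → B, E violates BCNF; decompose into {B, C, D, E, F} and {A, C, D, F}.
Within {B, C, D, E, F}: {C}⁺ ∩ {B, C, D, E, F} = {C, F}, not the whole set, so C → F violates BCNF; decompose into {C, F} and {B, C, D, E}.
{C, F} has no BCNF violation.
{B, C, D, E} has no BCNF violation.
Within {A, C, D, F}: {C}⁺ ∩ {A, C, D, F} = {C, F}, not the whole set, so C → F violates BCNF; decompose into {C, F} and {A, C, D}.
{C, F} has no BCNF violation.
{A, C, D} has no BCNF violation.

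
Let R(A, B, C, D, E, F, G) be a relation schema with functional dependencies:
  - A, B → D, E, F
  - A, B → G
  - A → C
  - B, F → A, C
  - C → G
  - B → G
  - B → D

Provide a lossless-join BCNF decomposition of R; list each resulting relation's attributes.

Candidate keys of the original relation: {A, B}, {B, F}.
In {A, B, C, D, E, F, G}, {A} is not a superkey ({A}⁺ restricted to this set is {A, C, G}), so split on A → C, G into {A, C, G} and {A, B, D, E, F}.
In {A, C, G}, {C} is not a superkey ({C}⁺ restricted to this set is {C, G}), so split on C → G into {C, G} and {A, C}.
{C, G}: every determinant is a superkey — BCNF.
{A, C}: every determinant is a superkey — BCNF.
In {A, B, D, E, F}, {B} is not a superkey ({B}⁺ restricted to this set is {B, D}), so split on B → D into {B, D} and {A, B, E, F}.
{B, D}: every determinant is a superkey — BCNF.
{A, B, E, F}: every determinant is a superkey — BCNF.

{A, B, E, F}; {A, C}; {B, D}; {C, G}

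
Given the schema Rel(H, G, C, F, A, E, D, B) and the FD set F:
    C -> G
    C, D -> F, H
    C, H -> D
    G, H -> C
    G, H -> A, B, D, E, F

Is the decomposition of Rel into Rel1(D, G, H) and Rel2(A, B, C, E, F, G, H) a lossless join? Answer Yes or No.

Yes

The shared attributes are {G, H} and {G, H}⁺ = {A, B, C, D, E, F, G, H}.
Since Rel1 ⊆ {A, B, C, D, E, F, G, H}, the intersection is a superkey of Rel1; the decomposition is lossless.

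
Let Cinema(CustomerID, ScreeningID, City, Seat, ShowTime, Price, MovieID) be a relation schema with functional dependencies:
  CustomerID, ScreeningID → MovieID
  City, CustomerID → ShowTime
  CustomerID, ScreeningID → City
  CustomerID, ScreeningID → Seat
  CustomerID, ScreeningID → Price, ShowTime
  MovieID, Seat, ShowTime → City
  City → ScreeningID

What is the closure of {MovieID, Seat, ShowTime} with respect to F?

{City, MovieID, ScreeningID, Seat, ShowTime}

Start with {MovieID, Seat, ShowTime}.
MovieID, Seat, ShowTime → City applies; add {City} → now {City, MovieID, Seat, ShowTime}.
City → ScreeningID applies; add {ScreeningID} → now {City, MovieID, ScreeningID, Seat, ShowTime}.
No further FD applies.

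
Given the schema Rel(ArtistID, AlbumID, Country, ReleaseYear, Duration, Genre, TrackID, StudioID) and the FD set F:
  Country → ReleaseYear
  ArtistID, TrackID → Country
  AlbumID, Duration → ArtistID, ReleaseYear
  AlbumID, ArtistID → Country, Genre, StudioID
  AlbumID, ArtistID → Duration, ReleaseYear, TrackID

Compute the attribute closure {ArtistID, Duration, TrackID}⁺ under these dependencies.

{ArtistID, Country, Duration, ReleaseYear, TrackID}

Start with {ArtistID, Duration, TrackID}.
ArtistID, TrackID → Country applies; add {Country} → now {ArtistID, Country, Duration, TrackID}.
Country → ReleaseYear applies; add {ReleaseYear} → now {ArtistID, Country, Duration, ReleaseYear, TrackID}.
No further FD applies.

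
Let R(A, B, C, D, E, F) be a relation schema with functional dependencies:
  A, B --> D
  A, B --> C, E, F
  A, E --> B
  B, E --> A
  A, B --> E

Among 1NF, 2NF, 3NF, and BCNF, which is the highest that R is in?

BCNF

Candidate keys: {A, B}, {A, E}, {B, E}. Prime attributes: {A, B, E}.
Every FD has a superkey on the left, so the relation is in BCNF.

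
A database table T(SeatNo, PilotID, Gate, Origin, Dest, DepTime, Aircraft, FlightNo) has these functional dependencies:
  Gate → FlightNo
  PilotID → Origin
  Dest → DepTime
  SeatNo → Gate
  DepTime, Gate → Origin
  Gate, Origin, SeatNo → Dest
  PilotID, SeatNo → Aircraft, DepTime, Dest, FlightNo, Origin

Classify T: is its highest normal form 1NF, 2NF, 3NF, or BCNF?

Candidate key: {PilotID, SeatNo}. Prime attributes: {PilotID, SeatNo}.
For Gate → FlightNo we have {Gate}⁺ = {FlightNo, Gate}; {Gate} is not a superkey, so BCNF fails.
Gate → FlightNo has non-prime {FlightNo} on the right and a non-superkey on the left, so 3NF fails.
The proper key subset {PilotID} of {PilotID, SeatNo} determines non-prime {Origin}, so the relation is not even in 2NF.

1NF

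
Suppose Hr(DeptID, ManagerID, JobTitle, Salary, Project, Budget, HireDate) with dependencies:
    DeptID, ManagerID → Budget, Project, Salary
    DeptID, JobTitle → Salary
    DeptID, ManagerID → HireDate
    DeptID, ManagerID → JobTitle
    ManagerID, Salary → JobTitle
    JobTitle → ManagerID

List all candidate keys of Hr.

{DeptID, JobTitle}, {DeptID, ManagerID}

{DeptID} never appears on the right of any FD, so every key must include it.
{DeptID, JobTitle}⁺ = {Budget, DeptID, HireDate, JobTitle, ManagerID, Project, Salary} — all of the relation — so {DeptID, JobTitle} is a candidate key.
{DeptID, ManagerID}⁺ = {Budget, DeptID, HireDate, JobTitle, ManagerID, Project, Salary} — all of the relation — so {DeptID, ManagerID} is a candidate key.
These are minimal and exhaustive — every other superkey contains one of them.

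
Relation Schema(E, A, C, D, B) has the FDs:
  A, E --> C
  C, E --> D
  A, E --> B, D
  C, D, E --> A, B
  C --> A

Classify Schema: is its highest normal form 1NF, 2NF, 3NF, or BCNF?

3NF

Candidate keys: {A, E}, {C, E}. Prime attributes: {A, C, E}.
C --> A: {C}⁺ = {A, C}, which is not all of the attributes, so the left side is not a superkey — BCNF is violated.
Since {A} ⊆ prime attributes and every other non-superkey FD also has a prime right side, the schema is in 3NF.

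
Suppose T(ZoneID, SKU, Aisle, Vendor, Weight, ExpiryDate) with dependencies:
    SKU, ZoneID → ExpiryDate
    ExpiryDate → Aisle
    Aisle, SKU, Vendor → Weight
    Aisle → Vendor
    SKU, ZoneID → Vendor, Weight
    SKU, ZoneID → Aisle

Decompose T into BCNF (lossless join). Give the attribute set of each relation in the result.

Candidate key of the original relation: {SKU, ZoneID}.
Within {Aisle, ExpiryDate, SKU, Vendor, Weight, ZoneID}: {ExpiryDate}⁺ ∩ {Aisle, ExpiryDate, SKU, Vendor, Weight, ZoneID} = {Aisle, ExpiryDate, Vendor}, not the whole set, so ExpiryDate → Aisle, Vendor violates BCNF; decompose into {Aisle, ExpiryDate, Vendor} and {ExpiryDate, SKU, Weight, ZoneID}.
Within {Aisle, ExpiryDate, Vendor}: {Aisle}⁺ ∩ {Aisle, ExpiryDate, Vendor} = {Aisle, Vendor}, not the whole set, so Aisle → Vendor violates BCNF; decompose into {Aisle, Vendor} and {Aisle, ExpiryDate}.
{Aisle, Vendor} has no BCNF violation.
{Aisle, ExpiryDate} has no BCNF violation.
Within {ExpiryDate, SKU, Weight, ZoneID}: {ExpiryDate, SKU}⁺ ∩ {ExpiryDate, SKU, Weight, ZoneID} = {ExpiryDate, SKU, Weight}, not the whole set, so ExpiryDate, SKU → Weight violates BCNF; decompose into {ExpiryDate, SKU, Weight} and {ExpiryDate, SKU, ZoneID}.
{ExpiryDate, SKU, Weight} has no BCNF violation.
{ExpiryDate, SKU, ZoneID} has no BCNF violation.

{Aisle, ExpiryDate}; {Aisle, Vendor}; {ExpiryDate, SKU, Weight}; {ExpiryDate, SKU, ZoneID}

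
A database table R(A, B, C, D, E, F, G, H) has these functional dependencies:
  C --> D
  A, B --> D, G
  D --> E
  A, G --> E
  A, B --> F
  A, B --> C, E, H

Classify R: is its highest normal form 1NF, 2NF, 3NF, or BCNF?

2NF

Candidate key: {A, B}. Prime attributes: {A, B}.
For C --> D we have {C}⁺ = {C, D, E}; {C} is not a superkey, so BCNF fails.
C --> D has non-prime {D} on the right and a non-superkey on the left, so 3NF fails.
No non-prime attribute depends on a proper subset of any candidate key, so 2NF holds.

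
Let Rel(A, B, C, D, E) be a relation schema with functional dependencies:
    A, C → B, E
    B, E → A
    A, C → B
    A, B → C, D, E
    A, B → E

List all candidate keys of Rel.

{A, B}, {A, C}, {B, E}

{A, B} is a candidate key since {A, B}⁺ = {A, B, C, D, E} covers every attribute.
{A, C} is a candidate key since {A, C}⁺ = {A, B, C, D, E} covers every attribute.
{B, E} is a candidate key since {B, E}⁺ = {A, B, C, D, E} covers every attribute.
These are minimal and exhaustive — every other superkey contains one of them.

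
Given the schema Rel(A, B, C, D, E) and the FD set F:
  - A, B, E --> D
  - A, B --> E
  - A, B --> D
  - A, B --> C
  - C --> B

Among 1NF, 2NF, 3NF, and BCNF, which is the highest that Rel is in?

3NF

Candidate keys: {A, B}, {A, C}. Prime attributes: {A, B, C}.
C --> B: {C}⁺ = {B, C}, which is not all of the attributes, so the left side is not a superkey — BCNF is violated.
Since {B} ⊆ prime attributes and every other non-superkey FD also has a prime right side, the schema is in 3NF.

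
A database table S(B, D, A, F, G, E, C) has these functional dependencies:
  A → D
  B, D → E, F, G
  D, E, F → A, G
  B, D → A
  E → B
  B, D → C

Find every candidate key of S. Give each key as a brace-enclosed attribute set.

{A, B} is a candidate key since {A, B}⁺ = {A, B, C, D, E, F, G} covers every attribute.
{A, E} is a candidate key since {A, E}⁺ = {A, B, C, D, E, F, G} covers every attribute.
{B, D} is a candidate key since {B, D}⁺ = {A, B, C, D, E, F, G} covers every attribute.
{D, E} is a candidate key since {D, E}⁺ = {A, B, C, D, E, F, G} covers every attribute.
Any other superkey properly contains one of these, so there are no further candidate keys.

{A, B}, {A, E}, {B, D}, {D, E}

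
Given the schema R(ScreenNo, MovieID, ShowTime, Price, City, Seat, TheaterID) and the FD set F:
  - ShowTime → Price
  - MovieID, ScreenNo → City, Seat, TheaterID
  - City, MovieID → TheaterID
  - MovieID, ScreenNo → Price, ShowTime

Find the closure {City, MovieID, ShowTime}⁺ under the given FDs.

{City, MovieID, Price, ShowTime, TheaterID}

Start with {City, MovieID, ShowTime}.
ShowTime → Price applies; add {Price} → now {City, MovieID, Price, ShowTime}.
City, MovieID → TheaterID applies; add {TheaterID} → now {City, MovieID, Price, ShowTime, TheaterID}.
No further FD applies.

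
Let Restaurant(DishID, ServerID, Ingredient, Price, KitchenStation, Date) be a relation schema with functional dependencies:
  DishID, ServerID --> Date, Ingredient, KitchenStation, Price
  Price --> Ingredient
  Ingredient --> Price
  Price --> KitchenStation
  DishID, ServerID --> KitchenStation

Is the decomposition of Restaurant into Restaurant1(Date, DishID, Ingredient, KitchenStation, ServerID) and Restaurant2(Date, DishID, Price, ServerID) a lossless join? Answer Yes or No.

The shared attributes are {Date, DishID, ServerID} and {Date, DishID, ServerID}⁺ = {Date, DishID, Ingredient, KitchenStation, Price, ServerID}.
This includes all of Restaurant1, so the common attributes are a superkey of Restaurant1 — the join is lossless.

Yes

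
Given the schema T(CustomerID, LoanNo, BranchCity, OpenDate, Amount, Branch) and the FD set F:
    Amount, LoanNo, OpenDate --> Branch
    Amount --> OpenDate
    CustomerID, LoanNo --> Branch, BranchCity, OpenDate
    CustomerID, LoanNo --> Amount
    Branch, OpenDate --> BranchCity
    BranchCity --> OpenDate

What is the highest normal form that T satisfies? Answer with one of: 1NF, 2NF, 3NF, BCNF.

Candidate key: {CustomerID, LoanNo}. Prime attributes: {CustomerID, LoanNo}.
Amount, LoanNo, OpenDate --> Branch breaks BCNF: {Amount, LoanNo, OpenDate}⁺ = {Amount, Branch, BranchCity, LoanNo, OpenDate}, so {Amount, LoanNo, OpenDate} is not a superkey.
Because {Branch} is non-prime and the left side of Amount, LoanNo, OpenDate --> Branch is not a superkey, the relation is not in 3NF.
No non-prime attribute depends on a proper subset of any candidate key, so 2NF holds.

2NF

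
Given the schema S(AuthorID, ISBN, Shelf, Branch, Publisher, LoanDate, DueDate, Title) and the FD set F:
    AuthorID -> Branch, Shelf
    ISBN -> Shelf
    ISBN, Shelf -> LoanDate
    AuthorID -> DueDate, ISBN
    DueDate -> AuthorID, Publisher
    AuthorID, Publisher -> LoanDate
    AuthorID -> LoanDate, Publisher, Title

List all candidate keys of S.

{AuthorID}, {DueDate}

{AuthorID} is a candidate key since {AuthorID}⁺ = {AuthorID, Branch, DueDate, ISBN, LoanDate, Publisher, Shelf, Title} covers every attribute.
{DueDate} is a candidate key since {DueDate}⁺ = {AuthorID, Branch, DueDate, ISBN, LoanDate, Publisher, Shelf, Title} covers every attribute.
No proper subset of any of these is a key, and no other minimal superkey exists.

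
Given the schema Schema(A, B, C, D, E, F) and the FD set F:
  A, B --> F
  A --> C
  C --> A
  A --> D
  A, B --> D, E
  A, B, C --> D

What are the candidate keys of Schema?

No FD produces {B}, so it must be in every candidate key.
{A, B}⁺ = {A, B, C, D, E, F}, which is every attribute, so {A, B} is a candidate key.
{B, C}⁺ = {A, B, C, D, E, F}, which is every attribute, so {B, C} is a candidate key.
These are minimal and exhaustive — every other superkey contains one of them.

{A, B}, {B, C}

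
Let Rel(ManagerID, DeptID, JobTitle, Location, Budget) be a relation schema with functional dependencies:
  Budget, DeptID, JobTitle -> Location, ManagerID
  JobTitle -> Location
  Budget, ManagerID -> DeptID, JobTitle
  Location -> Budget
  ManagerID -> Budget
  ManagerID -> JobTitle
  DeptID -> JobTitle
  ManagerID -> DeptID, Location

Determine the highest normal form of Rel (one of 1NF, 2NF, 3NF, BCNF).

2NF

Candidate keys: {DeptID}, {ManagerID}. Prime attributes: {DeptID, ManagerID}.
JobTitle -> Location: {JobTitle}⁺ = {Budget, JobTitle, Location}, which is not all of the attributes, so the left side is not a superkey — BCNF is violated.
JobTitle -> Location determines the non-prime attribute {Location} from a non-superkey — 3NF is violated.
Every candidate key is a single attribute, so no partial dependency is possible; 2NF holds.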